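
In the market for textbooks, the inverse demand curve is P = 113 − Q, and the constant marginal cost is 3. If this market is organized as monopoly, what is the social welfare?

TS = 4537.5

The monopolist equates marginal revenue to marginal cost: 113 − 2Q = 3, so Q = 55. From demand, P = 58.
CS = ½·(113 − 58)·55 = 1512.5; PS = (58 − 3)·55 = 3025; TS = 4537.5.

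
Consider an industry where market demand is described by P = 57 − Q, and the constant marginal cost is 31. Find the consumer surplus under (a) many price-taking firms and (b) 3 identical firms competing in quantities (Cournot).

Competition: CS = 338; Cournot: CS = 190.125

Under competition P = MC = 31, so Q = (57 − 31)/1 = 26.
CS = ½·(57 − 31)·26 = 338.
Cournot with 3 identical firms: the symmetric best-response condition is 57 − 4q = 31. Each firm produces q = 6.5, total output Q = 19.5, price P = 37.5.
CS = ½·(57 − 37.5)·19.5 = 190.125.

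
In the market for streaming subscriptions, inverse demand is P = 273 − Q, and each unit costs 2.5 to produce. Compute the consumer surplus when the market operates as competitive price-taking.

Perfect competition: P = MC = 2.5, so 273 − Q = 2.5 and Q = 270.5.
CS = ½·(273 − 2.5)·270.5 = 36585.125.

CS = 36585.125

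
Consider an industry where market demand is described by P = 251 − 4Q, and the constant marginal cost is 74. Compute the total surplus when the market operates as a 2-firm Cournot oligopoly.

TS = 3481

Cournot with 2 identical firms: the symmetric best-response condition is 251 − 12q = 74. Each firm produces q = 14.75, total output Q = 29.5, price P = 133.
CS = ½·(251 − 133)·29.5 = 1740.5; PS = (133 − 74)·29.5 = 1740.5; TS = 3481.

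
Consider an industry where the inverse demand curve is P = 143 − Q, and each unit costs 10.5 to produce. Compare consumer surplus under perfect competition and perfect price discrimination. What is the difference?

Consumer surplus falls by 8778.125

Competitive firms price at marginal cost: P = 10.5, giving Q = 132.5.
CS = ½·(143 − 10.5)·132.5 = 8778.125.
Under first-degree price discrimination the firm charges each unit its demand price and produces up to where P = MC, i.e. Q = 132.5. Consumer surplus is zero; producer surplus equals total surplus.
CS = 0.
Change in consumer surplus: 0 − 8778.125 = −8778.125.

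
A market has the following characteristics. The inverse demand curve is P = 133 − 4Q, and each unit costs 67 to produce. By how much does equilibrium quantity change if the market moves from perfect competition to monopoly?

Under competition P = MC = 67, so Q = (133 − 67)/4 = 16.5.
Monopoly sets MR = MC: 133 − 8Q = 67 ⇒ Q = 8.25, P = 133 − 4·8.25 = 100.
Change in equilibrium quantity: 8.25 − 16.5 = −8.25.

Q falls by 8.25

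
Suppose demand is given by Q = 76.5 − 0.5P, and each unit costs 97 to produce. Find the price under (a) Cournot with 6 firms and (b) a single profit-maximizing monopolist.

Inverting demand: P = 153 − 2Q.
With 6 symmetric Cournot firms, each firm's FOC gives 153 − 14q = 97, so q = 4, Q = 6·4 = 24, and P = 105.
A monopolist chooses Q where MR = MC. MR = 153 − 4Q; setting this equal to 97 gives Q = 14 and P = 125.

Cournot: P = 105; Monopoly: P = 125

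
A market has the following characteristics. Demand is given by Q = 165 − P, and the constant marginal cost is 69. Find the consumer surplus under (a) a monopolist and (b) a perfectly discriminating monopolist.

Monopoly: CS = 1152; Perfect PD: CS = 0

Inverting demand: P = 165 − Q.
The monopolist equates marginal revenue to marginal cost: 165 − 2Q = 69, so Q = 48. From demand, P = 117.
CS = ½·(165 − 117)·48 = 1152.
A perfectly discriminating monopolist sells every unit with P(Q) ≥ MC(Q), so output equals the competitive quantity Q = 96. Each buyer pays their reservation price, so CS = 0 and the firm captures all surplus.
CS = 0.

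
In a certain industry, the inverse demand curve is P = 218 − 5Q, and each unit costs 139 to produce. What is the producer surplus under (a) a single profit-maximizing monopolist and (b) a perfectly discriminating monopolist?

The monopolist equates marginal revenue to marginal cost: 218 − 10Q = 139, so Q = 7.9. From demand, P = 178.5.
PS = (178.5 − 139)·7.9 = 312.05.
With perfect price discrimination, output is the efficient level Q = 15.8 (where demand meets MC), but every buyer pays their willingness to pay: CS = 0 and PS = total surplus.
PS = ½·(218 − 139)·15.8 = 624.1.

Monopoly: PS = 312.05; Perfect PD: PS = 624.1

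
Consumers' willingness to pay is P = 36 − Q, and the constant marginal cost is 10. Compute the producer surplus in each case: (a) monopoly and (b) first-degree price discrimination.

The monopolist equates marginal revenue to marginal cost: 36 − 2Q = 10, so Q = 13. From demand, P = 23.
PS = (23 − 10)·13 = 169.
A perfectly discriminating monopolist sells every unit with P(Q) ≥ MC(Q), so output equals the competitive quantity Q = 26. Each buyer pays their reservation price, so CS = 0 and the firm captures all surplus.
PS = ½·(36 − 10)·26 = 338.

Monopoly: PS = 169; Perfect PD: PS = 338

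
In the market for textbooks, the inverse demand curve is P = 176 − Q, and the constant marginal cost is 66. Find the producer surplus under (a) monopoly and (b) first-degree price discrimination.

Monopoly: PS = 3025; Perfect PD: PS = 6050

Monopoly sets MR = MC: 176 − 2Q = 66 ⇒ Q = 55, P = 176 − 55 = 121.
PS = (121 − 66)·55 = 3025.
A perfectly discriminating monopolist sells every unit with P(Q) ≥ MC(Q), so output equals the competitive quantity Q = 110. Each buyer pays their reservation price, so CS = 0 and the firm captures all surplus.
PS = ½·(176 − 66)·110 = 6050.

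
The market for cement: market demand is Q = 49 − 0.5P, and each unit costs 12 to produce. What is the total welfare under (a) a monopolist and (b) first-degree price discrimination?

Inverting demand: P = 98 − 2Q.
A monopolist chooses Q where MR = MC. MR = 98 − 4Q; setting this equal to 12 gives Q = 21.5 and P = 55.
CS = ½·(98 − 55)·21.5 = 462.25; PS = (55 − 12)·21.5 = 924.5; TS = 1386.75.
With perfect price discrimination, output is the efficient level Q = 43 (where demand meets MC), but every buyer pays their willingness to pay: CS = 0 and PS = total surplus.
TS = 1849 (equal to competitive TS).

Monopoly: TS = 1386.75; Perfect PD: TS = 1849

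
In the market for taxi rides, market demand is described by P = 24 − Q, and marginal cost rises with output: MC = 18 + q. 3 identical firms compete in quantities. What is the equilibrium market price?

Cournot with 3 identical firms: the symmetric best-response condition is 24 − 4q = 18 + q. Each firm produces q = 1.2, total output Q = 3.6, price P = 20.4.

P = 20.4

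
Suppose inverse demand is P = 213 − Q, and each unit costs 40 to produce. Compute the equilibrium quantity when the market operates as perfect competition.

Q = 173

Competitive firms price at marginal cost: P = 40, giving Q = 173.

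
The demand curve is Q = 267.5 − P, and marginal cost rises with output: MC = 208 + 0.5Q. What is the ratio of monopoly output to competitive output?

Inverting demand: P = 267.5 − Q.
The monopolist equates marginal revenue to marginal cost: 267.5 − 2Q = 208 + 0.5Q, so Q = 23.8. From demand, P = 243.7.
Competitive equilibrium sets price equal to marginal cost: 267.5 − Q = 208 + 0.5Q, so Q = 119/3 and P = 1367/6.
Ratio Q_m/Q_c = 23.8/(119/3) = 0.6.

Q_m/Q_c = 0.6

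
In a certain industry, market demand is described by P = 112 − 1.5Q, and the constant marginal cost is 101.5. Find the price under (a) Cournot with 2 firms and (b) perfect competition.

Cournot: P = 105; Competition: P = 101.5

In a 2-firm Cournot equilibrium, symmetry and the first-order condition give q = (112 − 101.5)/(4.5) = 7/3. So Q = 14/3 and P = 105.
Perfect competition: P = MC = 101.5, so 112 − 1.5Q = 101.5 and Q = 7.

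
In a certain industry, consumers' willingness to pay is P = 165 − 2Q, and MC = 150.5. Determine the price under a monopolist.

P = 157.75

Monopoly sets MR = MC: 165 − 4Q = 150.5 ⇒ Q = 3.625, P = 165 − 2·3.625 = 157.75.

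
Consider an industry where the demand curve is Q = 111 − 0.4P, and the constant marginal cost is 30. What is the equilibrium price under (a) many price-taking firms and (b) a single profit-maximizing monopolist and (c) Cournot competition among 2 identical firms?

Competition: P = 30; Monopoly: P = 153.75; Cournot: P = 112.5

Inverting demand: P = 277.5 − 2.5Q.
Perfect competition: P = MC = 30, so 277.5 − 2.5Q = 30 and Q = 99.
A monopolist chooses Q where MR = MC. MR = 277.5 − 5Q; setting this equal to 30 gives Q = 49.5 and P = 153.75.
In a 2-firm Cournot equilibrium, symmetry and the first-order condition give q = (277.5 − 30)/(7.5) = 33. So Q = 66 and P = 112.5.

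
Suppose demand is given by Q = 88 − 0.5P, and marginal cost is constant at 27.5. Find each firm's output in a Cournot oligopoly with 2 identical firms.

q_i = 24.75

Inverting demand: P = 176 − 2Q.
In a 2-firm Cournot equilibrium, symmetry and the first-order condition give q = (176 − 27.5)/(6) = 24.75. So Q = 49.5 and P = 77.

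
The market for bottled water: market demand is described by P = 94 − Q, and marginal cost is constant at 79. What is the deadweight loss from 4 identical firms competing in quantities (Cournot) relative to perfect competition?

Perfect competition: P = MC = 79, so 94 − Q = 79 and Q = 15.
Cournot with 4 identical firms: the symmetric best-response condition is 94 − 5q = 79. Each firm produces q = 3, total output Q = 12, price P = 82.
DWL is the triangle between Q = 12 and Q = 15: ½·(15 − 12)·(82 − 79) = 4.5.

DWL = 4.5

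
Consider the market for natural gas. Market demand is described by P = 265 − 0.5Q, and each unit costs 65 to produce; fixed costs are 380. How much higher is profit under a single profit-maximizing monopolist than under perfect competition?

π rises by 20000

Under competition P = MC = 65, so Q = (265 − 65)/0.5 = 400.
Profit = (65 − 65)·400 − 380 = −380.
Monopoly sets MR = MC: 265 − Q = 65 ⇒ Q = 200, P = 265 − 0.5·200 = 165.
Profit = (165 − 65)·200 − 380 = 19620.
Change in profit: 19620 − −380 = 20000.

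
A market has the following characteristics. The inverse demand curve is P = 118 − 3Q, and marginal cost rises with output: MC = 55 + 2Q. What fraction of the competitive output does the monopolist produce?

Q_m/Q_c = 0.625

The monopolist equates marginal revenue to marginal cost: 118 − 6Q = 55 + 2Q, so Q = 7.875. From demand, P = 94.375.
Under competition P = MC: 118 − 3Q = 55 + 2Q ⇒ Q = 12.6, P = 80.2.
Ratio Q_m/Q_c = 7.875/12.6 = 0.625.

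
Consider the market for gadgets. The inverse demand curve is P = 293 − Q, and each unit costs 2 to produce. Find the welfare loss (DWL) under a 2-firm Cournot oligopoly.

DWL = 4704.5

Perfect competition: P = MC = 2, so 293 − Q = 2 and Q = 291.
With 2 symmetric Cournot firms, each firm's FOC gives 293 − 3q = 2, so q = 97, Q = 2·97 = 194, and P = 99.
DWL is the triangle between Q = 194 and Q = 291: ½·(291 − 194)·(99 − 2) = 4704.5.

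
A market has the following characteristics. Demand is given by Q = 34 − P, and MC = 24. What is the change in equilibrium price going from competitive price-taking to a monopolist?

Inverting demand: P = 34 − Q.
Perfect competition: P = MC = 24, so 34 − Q = 24 and Q = 10.
Monopoly sets MR = MC: 34 − 2Q = 24 ⇒ Q = 5, P = 34 − 5 = 29.
Change in equilibrium price: 29 − 24 = 5.

P rises by 5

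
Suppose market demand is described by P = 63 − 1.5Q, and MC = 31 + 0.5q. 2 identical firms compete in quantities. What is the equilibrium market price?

P = 43.8

With 2 symmetric Cournot firms, each firm's FOC gives 63 − 4.5q = 31 + 0.5q, so q = 6.4, Q = 2·6.4 = 12.8, and P = 43.8.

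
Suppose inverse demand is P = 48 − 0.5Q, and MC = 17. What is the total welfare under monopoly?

The monopolist equates marginal revenue to marginal cost: 48 − Q = 17, so Q = 31. From demand, P = 32.5.
CS = ½·(48 − 32.5)·31 = 240.25; PS = (32.5 − 17)·31 = 480.5; TS = 720.75.

TS = 720.75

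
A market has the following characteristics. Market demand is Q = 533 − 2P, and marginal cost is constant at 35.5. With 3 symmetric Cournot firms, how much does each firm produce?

Inverting demand: P = 266.5 − 0.5Q.
With 3 symmetric Cournot firms, each firm's FOC gives 266.5 − 2q = 35.5, so q = 115.5, Q = 3·115.5 = 346.5, and P = 93.25.

q_i = 115.5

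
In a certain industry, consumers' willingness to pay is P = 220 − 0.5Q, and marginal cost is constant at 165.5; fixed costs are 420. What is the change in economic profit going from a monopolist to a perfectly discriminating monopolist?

The monopolist equates marginal revenue to marginal cost: 220 − Q = 165.5, so Q = 54.5. From demand, P = 192.75.
Profit = (192.75 − 165.5)·54.5 − 420 = 1065.125.
A perfectly discriminating monopolist sells every unit with P(Q) ≥ MC(Q), so output equals the competitive quantity Q = 109. Each buyer pays their reservation price, so CS = 0 and the firm captures all surplus.
PS equals the full surplus area, 2970.25. Profit = 2970.25 − 420 = 2550.25.
Change in economic profit: 2550.25 − 1065.125 = 1485.125.

Economic profit rises by 1485.125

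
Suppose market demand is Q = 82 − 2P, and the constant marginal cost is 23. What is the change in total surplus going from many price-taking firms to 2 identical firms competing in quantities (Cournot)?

Inverting demand: P = 41 − 0.5Q.
Competitive firms price at marginal cost: P = 23, giving Q = 36.
CS = ½·(41 − 23)·36 = 324; PS = (23 − 23)·36 = 0; TS = 324.
In a 2-firm Cournot equilibrium, symmetry and the first-order condition give q = (41 − 23)/(1.5) = 12. So Q = 24 and P = 29.
CS = ½·(41 − 29)·24 = 144; PS = (29 − 23)·24 = 144; TS = 288.
Change in total surplus: 288 − 324 = −36.

TS falls by 36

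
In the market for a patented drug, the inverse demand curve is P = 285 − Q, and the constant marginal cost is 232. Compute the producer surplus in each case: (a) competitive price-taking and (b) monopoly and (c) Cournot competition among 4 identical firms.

Competition: PS = 0; Monopoly: PS = 702.25; Cournot: PS = 449.44

Competitive firms price at marginal cost: P = 232, giving Q = 53.
PS = (232 − 232)·53 = 0.
The monopolist equates marginal revenue to marginal cost: 285 − 2Q = 232, so Q = 26.5. From demand, P = 258.5.
PS = (258.5 − 232)·26.5 = 702.25.
With 4 symmetric Cournot firms, each firm's FOC gives 285 − 5q = 232, so q = 10.6, Q = 4·10.6 = 42.4, and P = 242.6.
PS = (242.6 − 232)·42.4 = 449.44.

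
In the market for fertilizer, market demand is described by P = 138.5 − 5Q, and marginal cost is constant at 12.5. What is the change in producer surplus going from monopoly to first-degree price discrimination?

Producer surplus rises by 793.8

Monopoly sets MR = MC: 138.5 − 10Q = 12.5 ⇒ Q = 12.6, P = 138.5 − 5·12.6 = 75.5.
PS = (75.5 − 12.5)·12.6 = 793.8.
With perfect price discrimination, output is the efficient level Q = 25.2 (where demand meets MC), but every buyer pays their willingness to pay: CS = 0 and PS = total surplus.
PS = ½·(138.5 − 12.5)·25.2 = 1587.6.
Change in producer surplus: 1587.6 − 793.8 = 793.8.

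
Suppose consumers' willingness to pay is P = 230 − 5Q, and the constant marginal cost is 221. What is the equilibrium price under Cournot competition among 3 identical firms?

In a 3-firm Cournot equilibrium, symmetry and the first-order condition give q = (230 − 221)/(20) = 0.45. So Q = 1.35 and P = 223.25.

P = 223.25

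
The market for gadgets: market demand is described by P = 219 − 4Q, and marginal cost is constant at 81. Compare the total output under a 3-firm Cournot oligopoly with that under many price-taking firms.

With 3 symmetric Cournot firms, each firm's FOC gives 219 − 16q = 81, so q = 8.625, Q = 3·8.625 = 25.875, and P = 115.5.
Perfect competition: P = MC = 81, so 219 − 4Q = 81 and Q = 34.5.

Cournot: Q = 25.875; Competition: Q = 34.5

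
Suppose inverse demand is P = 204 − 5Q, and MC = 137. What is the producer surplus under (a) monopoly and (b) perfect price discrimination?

Monopoly: PS = 224.45; Perfect PD: PS = 448.9

A monopolist chooses Q where MR = MC. MR = 204 − 10Q; setting this equal to 137 gives Q = 6.7 and P = 170.5.
PS = (170.5 − 137)·6.7 = 224.45.
Under first-degree price discrimination the firm charges each unit its demand price and produces up to where P = MC, i.e. Q = 13.4. Consumer surplus is zero; producer surplus equals total surplus.
PS = ½·(204 − 137)·13.4 = 448.9.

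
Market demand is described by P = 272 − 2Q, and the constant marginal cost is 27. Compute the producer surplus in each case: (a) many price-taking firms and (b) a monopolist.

Competition: PS = 0; Monopoly: PS = 7503.125

Under competition P = MC = 27, so Q = (272 − 27)/2 = 122.5.
PS = (27 − 27)·122.5 = 0.
A monopolist chooses Q where MR = MC. MR = 272 − 4Q; setting this equal to 27 gives Q = 61.25 and P = 149.5.
PS = (149.5 − 27)·61.25 = 7503.125.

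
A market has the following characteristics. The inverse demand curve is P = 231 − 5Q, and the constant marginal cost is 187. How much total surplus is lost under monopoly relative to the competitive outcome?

Perfect competition: P = MC = 187, so 231 − 5Q = 187 and Q = 8.8.
A monopolist chooses Q where MR = MC. MR = 231 − 10Q; setting this equal to 187 gives Q = 4.4 and P = 209.
DWL is the triangle between Q = 4.4 and Q = 8.8: ½·(8.8 − 4.4)·(209 − 187) = 48.4.

DWL = 48.4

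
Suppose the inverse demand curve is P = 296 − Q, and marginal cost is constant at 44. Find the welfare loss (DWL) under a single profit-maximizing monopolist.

Under competition P = MC = 44, so Q = (296 − 44)/1 = 252.
A monopolist chooses Q where MR = MC. MR = 296 − 2Q; setting this equal to 44 gives Q = 126 and P = 170.
DWL is the triangle between Q = 126 and Q = 252: ½·(252 − 126)·(170 − 44) = 7938.

DWL = 7938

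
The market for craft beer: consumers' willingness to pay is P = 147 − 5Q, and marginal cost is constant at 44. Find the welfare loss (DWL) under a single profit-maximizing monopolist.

Under competition P = MC = 44, so Q = (147 − 44)/5 = 20.6.
A monopolist chooses Q where MR = MC. MR = 147 − 10Q; setting this equal to 44 gives Q = 10.3 and P = 95.5.
DWL is the triangle between Q = 10.3 and Q = 20.6: ½·(20.6 − 10.3)·(95.5 − 44) = 265.225.

DWL = 265.225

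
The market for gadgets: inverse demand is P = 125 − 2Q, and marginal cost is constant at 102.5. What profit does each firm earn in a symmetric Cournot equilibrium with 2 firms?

In a 2-firm Cournot equilibrium, symmetry and the first-order condition give q = (125 − 102.5)/(6) = 3.75. So Q = 7.5 and P = 110.
Each firm's profit = (110 − 102.5)·3.75 = 28.125.

π_i = 28.125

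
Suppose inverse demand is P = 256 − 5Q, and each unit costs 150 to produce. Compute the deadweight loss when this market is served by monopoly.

Perfect competition: P = MC = 150, so 256 − 5Q = 150 and Q = 21.2.
Monopoly sets MR = MC: 256 − 10Q = 150 ⇒ Q = 10.6, P = 256 − 5·10.6 = 203.
DWL is the triangle between Q = 10.6 and Q = 21.2: ½·(21.2 − 10.6)·(203 − 150) = 280.9.

DWL = 280.9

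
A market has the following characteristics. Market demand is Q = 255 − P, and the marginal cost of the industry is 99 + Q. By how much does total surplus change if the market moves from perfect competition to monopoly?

Inverting demand: P = 255 − Q.
Competitive equilibrium sets price equal to marginal cost: 255 − Q = 99 + Q, so Q = 78 and P = 177.
CS = ½·(255 − 177)·78 = 3042; PS = (177·78 − 99·78 − ½·1·78²) = 3042; TS = 6084.
Monopoly sets MR = MC: 255 − 2Q = 99 + Q ⇒ Q = 52, P = 255 − 52 = 203.
CS = ½·(255 − 203)·52 = 1352; PS = (203·52 − 99·52 − ½·1·52²) = 4056; TS = 5408.
Change in total surplus: 5408 − 6084 = −676.

Total surplus falls by 676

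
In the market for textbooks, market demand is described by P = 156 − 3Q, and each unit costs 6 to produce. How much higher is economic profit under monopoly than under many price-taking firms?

Economic profit rises by 1875

Under competition P = MC = 6, so Q = (156 − 6)/3 = 50.
Profit = (6 − 6)·50 = 0.
A monopolist chooses Q where MR = MC. MR = 156 − 6Q; setting this equal to 6 gives Q = 25 and P = 81.
Profit = (81 − 6)·25 = 1875.
Change in economic profit: 1875 − 0 = 1875.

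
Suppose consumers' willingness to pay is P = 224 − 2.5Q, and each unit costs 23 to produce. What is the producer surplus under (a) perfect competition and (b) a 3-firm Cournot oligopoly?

Competitive firms price at marginal cost: P = 23, giving Q = 80.4.
PS = (23 − 23)·80.4 = 0.
In a 3-firm Cournot equilibrium, symmetry and the first-order condition give q = (224 − 23)/(10) = 20.1. So Q = 60.3 and P = 73.25.
PS = (73.25 − 23)·60.3 = 3030.075.

Competition: PS = 0; Cournot: PS = 3030.075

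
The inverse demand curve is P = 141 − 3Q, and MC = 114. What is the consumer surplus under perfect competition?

Under competition P = MC = 114, so Q = (141 − 114)/3 = 9.
CS = ½·(141 − 114)·9 = 121.5.

CS = 121.5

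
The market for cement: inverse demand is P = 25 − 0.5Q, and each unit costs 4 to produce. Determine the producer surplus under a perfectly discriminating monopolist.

Under first-degree price discrimination the firm charges each unit its demand price and produces up to where P = MC, i.e. Q = 42. Consumer surplus is zero; producer surplus equals total surplus.
PS = ½·(25 − 4)·42 = 441.

PS = 441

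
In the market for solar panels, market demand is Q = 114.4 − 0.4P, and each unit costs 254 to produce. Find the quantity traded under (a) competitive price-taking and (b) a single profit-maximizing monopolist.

Inverting demand: P = 286 − 2.5Q.
Competitive firms price at marginal cost: P = 254, giving Q = 12.8.
A monopolist chooses Q where MR = MC. MR = 286 − 5Q; setting this equal to 254 gives Q = 6.4 and P = 270.

Competition: Q = 12.8; Monopoly: Q = 6.4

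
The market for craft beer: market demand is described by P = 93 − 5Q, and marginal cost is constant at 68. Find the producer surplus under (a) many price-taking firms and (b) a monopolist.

Competition: PS = 0; Monopoly: PS = 31.25

Competitive firms price at marginal cost: P = 68, giving Q = 5.
PS = (68 − 68)·5 = 0.
A monopolist chooses Q where MR = MC. MR = 93 − 10Q; setting this equal to 68 gives Q = 2.5 and P = 80.5.
PS = (80.5 − 68)·2.5 = 31.25.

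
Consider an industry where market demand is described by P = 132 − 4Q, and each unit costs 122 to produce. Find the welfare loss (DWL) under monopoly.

DWL = 3.125

Perfect competition: P = MC = 122, so 132 − 4Q = 122 and Q = 2.5.
The monopolist equates marginal revenue to marginal cost: 132 − 8Q = 122, so Q = 1.25. From demand, P = 127.
DWL is the triangle between Q = 1.25 and Q = 2.5: ½·(2.5 − 1.25)·(127 − 122) = 3.125.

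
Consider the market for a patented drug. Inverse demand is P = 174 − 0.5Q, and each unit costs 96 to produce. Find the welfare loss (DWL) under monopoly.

DWL = 1521

Under competition P = MC = 96, so Q = (174 − 96)/0.5 = 156.
Monopoly sets MR = MC: 174 − Q = 96 ⇒ Q = 78, P = 174 − 0.5·78 = 135.
DWL is the triangle between Q = 78 and Q = 156: ½·(156 − 78)·(135 − 96) = 1521.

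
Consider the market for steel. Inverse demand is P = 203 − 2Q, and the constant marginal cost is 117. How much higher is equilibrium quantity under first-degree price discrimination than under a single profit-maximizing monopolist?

Equilibrium quantity rises by 21.5

Monopoly sets MR = MC: 203 − 4Q = 117 ⇒ Q = 21.5, P = 203 − 2·21.5 = 160.
Under first-degree price discrimination the firm charges each unit its demand price and produces up to where P = MC, i.e. Q = 43. Consumer surplus is zero; producer surplus equals total surplus.
Change in equilibrium quantity: 43 − 21.5 = 21.5.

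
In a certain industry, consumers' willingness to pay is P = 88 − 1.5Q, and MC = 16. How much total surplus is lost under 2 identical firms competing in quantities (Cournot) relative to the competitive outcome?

DWL = 192

Under competition P = MC = 16, so Q = (88 − 16)/1.5 = 48.
Cournot with 2 identical firms: the symmetric best-response condition is 88 − 4.5q = 16. Each firm produces q = 16, total output Q = 32, price P = 40.
DWL is the triangle between Q = 32 and Q = 48: ½·(48 − 32)·(40 − 16) = 192.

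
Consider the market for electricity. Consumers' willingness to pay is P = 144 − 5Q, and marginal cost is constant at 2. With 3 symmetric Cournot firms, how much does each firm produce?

q_i = 7.1

In a 3-firm Cournot equilibrium, symmetry and the first-order condition give q = (144 − 2)/(20) = 7.1. So Q = 21.3 and P = 37.5.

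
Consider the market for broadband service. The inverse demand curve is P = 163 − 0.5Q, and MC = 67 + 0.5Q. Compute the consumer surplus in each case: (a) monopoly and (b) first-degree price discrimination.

Monopoly: CS = 1024; Perfect PD: CS = 0

A monopolist chooses Q where MR = MC. MR = 163 − Q; setting this equal to 67 + 0.5Q gives Q = 64 and P = 131.
CS = ½·(163 − 131)·64 = 1024.
With perfect price discrimination, output is the efficient level Q = 96 (where demand meets MC), but every buyer pays their willingness to pay: CS = 0 and PS = total surplus.
CS = 0.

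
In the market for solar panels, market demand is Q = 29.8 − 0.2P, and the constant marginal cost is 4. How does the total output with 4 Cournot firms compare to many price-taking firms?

Inverting demand: P = 149 − 5Q.
In a 4-firm Cournot equilibrium, symmetry and the first-order condition give q = (149 − 4)/(25) = 5.8. So Q = 23.2 and P = 33.
Competitive firms price at marginal cost: P = 4, giving Q = 29.

Cournot: Q = 23.2; Competition: Q = 29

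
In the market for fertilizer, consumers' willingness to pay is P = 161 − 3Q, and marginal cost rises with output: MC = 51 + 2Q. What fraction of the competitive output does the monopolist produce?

Monopoly sets MR = MC: 161 − 6Q = 51 + 2Q ⇒ Q = 13.75, P = 161 − 3·13.75 = 119.75.
Under competition P = MC: 161 − 3Q = 51 + 2Q ⇒ Q = 22, P = 95.
Ratio Q_m/Q_c = 13.75/22 = 0.625.

Q_m/Q_c = 0.625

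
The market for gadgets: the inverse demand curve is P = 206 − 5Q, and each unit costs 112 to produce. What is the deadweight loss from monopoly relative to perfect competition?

DWL = 220.9

Competitive firms price at marginal cost: P = 112, giving Q = 18.8.
Monopoly sets MR = MC: 206 − 10Q = 112 ⇒ Q = 9.4, P = 206 − 5·9.4 = 159.
DWL is the triangle between Q = 9.4 and Q = 18.8: ½·(18.8 − 9.4)·(159 − 112) = 220.9.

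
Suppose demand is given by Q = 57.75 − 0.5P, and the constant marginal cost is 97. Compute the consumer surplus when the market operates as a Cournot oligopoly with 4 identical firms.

CS = 54.76

Inverting demand: P = 115.5 − 2Q.
With 4 symmetric Cournot firms, each firm's FOC gives 115.5 − 10q = 97, so q = 1.85, Q = 4·1.85 = 7.4, and P = 100.7.
CS = ½·(115.5 − 100.7)·7.4 = 54.76.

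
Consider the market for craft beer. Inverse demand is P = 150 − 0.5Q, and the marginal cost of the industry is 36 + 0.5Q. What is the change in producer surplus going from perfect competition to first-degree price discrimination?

Under competition P = MC: 150 − 0.5Q = 36 + 0.5Q ⇒ Q = 114, P = 93.
PS = P·Q − VC(Q) = 93·114 − (36·114 + ½·0.5·114²) = 3249.
With perfect price discrimination, output is the efficient level Q = 114 (where demand meets MC), but every buyer pays their willingness to pay: CS = 0 and PS = total surplus.
PS = ½·(150 − 36)·114 = 6498.
Change in producer surplus: 6498 − 3249 = 3249.

PS rises by 3249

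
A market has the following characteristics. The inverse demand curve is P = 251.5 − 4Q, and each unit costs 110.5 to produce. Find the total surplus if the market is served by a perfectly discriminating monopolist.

TS = 2485.125

With perfect price discrimination, output is the efficient level Q = 35.25 (where demand meets MC), but every buyer pays their willingness to pay: CS = 0 and PS = total surplus.
TS = 2485.125 (equal to competitive TS).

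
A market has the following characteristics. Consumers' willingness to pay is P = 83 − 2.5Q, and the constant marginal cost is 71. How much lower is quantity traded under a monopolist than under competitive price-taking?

Q falls by 2.4

Competitive firms price at marginal cost: P = 71, giving Q = 4.8.
A monopolist chooses Q where MR = MC. MR = 83 − 5Q; setting this equal to 71 gives Q = 2.4 and P = 77.
Change in quantity traded: 2.4 − 4.8 = −2.4.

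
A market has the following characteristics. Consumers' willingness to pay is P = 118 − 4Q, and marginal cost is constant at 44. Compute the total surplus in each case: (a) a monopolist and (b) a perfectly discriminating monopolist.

Monopoly: TS = 513.375; Perfect PD: TS = 684.5

A monopolist chooses Q where MR = MC. MR = 118 − 8Q; setting this equal to 44 gives Q = 9.25 and P = 81.
CS = ½·(118 − 81)·9.25 = 171.125; PS = (81 − 44)·9.25 = 342.25; TS = 513.375.
With perfect price discrimination, output is the efficient level Q = 18.5 (where demand meets MC), but every buyer pays their willingness to pay: CS = 0 and PS = total surplus.
TS = 684.5 (equal to competitive TS).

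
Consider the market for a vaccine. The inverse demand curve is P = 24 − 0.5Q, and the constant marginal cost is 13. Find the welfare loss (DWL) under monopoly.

Perfect competition: P = MC = 13, so 24 − 0.5Q = 13 and Q = 22.
A monopolist chooses Q where MR = MC. MR = 24 − Q; setting this equal to 13 gives Q = 11 and P = 18.5.
DWL is the triangle between Q = 11 and Q = 22: ½·(22 − 11)·(18.5 − 13) = 30.25.

DWL = 30.25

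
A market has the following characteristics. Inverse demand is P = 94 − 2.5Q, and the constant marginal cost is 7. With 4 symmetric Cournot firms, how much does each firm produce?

q_i = 6.96

In a 4-firm Cournot equilibrium, symmetry and the first-order condition give q = (94 − 7)/(12.5) = 6.96. So Q = 27.84 and P = 24.4.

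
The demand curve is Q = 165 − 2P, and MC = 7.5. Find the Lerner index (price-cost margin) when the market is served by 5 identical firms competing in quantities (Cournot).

Inverting demand: P = 82.5 − 0.5Q.
In a 5-firm Cournot equilibrium, symmetry and the first-order condition give q = (82.5 − 7.5)/(3) = 25. So Q = 125 and P = 20.
Lerner index = (P − MC)/P = (20 − 7.5)/20 = 0.625.

Lerner index = 0.625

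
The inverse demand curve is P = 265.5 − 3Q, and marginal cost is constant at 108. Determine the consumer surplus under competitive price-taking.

CS = 4134.375

Competitive firms price at marginal cost: P = 108, giving Q = 52.5.
CS = ½·(265.5 − 108)·52.5 = 4134.375.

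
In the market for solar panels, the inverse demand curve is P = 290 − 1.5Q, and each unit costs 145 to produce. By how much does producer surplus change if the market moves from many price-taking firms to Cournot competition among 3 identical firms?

Producer surplus rises by 2628.125

Competitive firms price at marginal cost: P = 145, giving Q = 290/3.
PS = (145 − 145)·290/3 = 0.
With 3 symmetric Cournot firms, each firm's FOC gives 290 − 6q = 145, so q = 145/6, Q = 3·145/6 = 72.5, and P = 181.25.
PS = (181.25 − 145)·72.5 = 2628.125.
Change in producer surplus: 2628.125 − 0 = 2628.125.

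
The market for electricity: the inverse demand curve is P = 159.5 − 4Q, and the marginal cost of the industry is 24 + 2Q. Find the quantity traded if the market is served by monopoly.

A monopolist chooses Q where MR = MC. MR = 159.5 − 8Q; setting this equal to 24 + 2Q gives Q = 13.55 and P = 105.3.

Q = 13.55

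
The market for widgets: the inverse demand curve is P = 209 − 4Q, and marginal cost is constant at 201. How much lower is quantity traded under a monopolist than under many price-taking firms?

Q falls by 1

Perfect competition: P = MC = 201, so 209 − 4Q = 201 and Q = 2.
The monopolist equates marginal revenue to marginal cost: 209 − 8Q = 201, so Q = 1. From demand, P = 205.
Change in quantity traded: 1 − 2 = −1.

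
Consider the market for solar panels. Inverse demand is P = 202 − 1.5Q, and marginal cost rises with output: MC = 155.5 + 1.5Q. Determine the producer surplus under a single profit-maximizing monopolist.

Monopoly sets MR = MC: 202 − 3Q = 155.5 + 1.5Q ⇒ Q = 31/3, P = 202 − 1.5·31/3 = 186.5.
PS = P·Q − VC(Q) = 186.5·31/3 − (155.5·31/3 + ½·1.5·(31/3)²) = 240.25.

PS = 240.25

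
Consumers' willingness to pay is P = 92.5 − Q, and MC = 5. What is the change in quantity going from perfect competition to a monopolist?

Q falls by 43.75

Under competition P = MC = 5, so Q = (92.5 − 5)/1 = 87.5.
A monopolist chooses Q where MR = MC. MR = 92.5 − 2Q; setting this equal to 5 gives Q = 43.75 and P = 48.75.
Change in quantity: 43.75 − 87.5 = −43.75.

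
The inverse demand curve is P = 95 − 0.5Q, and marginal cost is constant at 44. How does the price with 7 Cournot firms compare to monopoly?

Cournot with 7 identical firms: the symmetric best-response condition is 95 − 4q = 44. Each firm produces q = 12.75, total output Q = 89.25, price P = 50.375.
Monopoly sets MR = MC: 95 − Q = 44 ⇒ Q = 51, P = 95 − 0.5·51 = 69.5.

Cournot: P = 50.375; Monopoly: P = 69.5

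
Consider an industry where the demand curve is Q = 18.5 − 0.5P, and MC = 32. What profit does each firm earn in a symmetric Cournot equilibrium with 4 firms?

π_i = 0.5

Inverting demand: P = 37 − 2Q.
Cournot with 4 identical firms: the symmetric best-response condition is 37 − 10q = 32. Each firm produces q = 0.5, total output Q = 2, price P = 33.
Each firm's profit = (33 − 32)·0.5 = 0.5.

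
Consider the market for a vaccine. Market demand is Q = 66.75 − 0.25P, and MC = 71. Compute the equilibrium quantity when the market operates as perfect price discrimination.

Inverting demand: P = 267 − 4Q.
A perfectly discriminating monopolist sells every unit with P(Q) ≥ MC(Q), so output equals the competitive quantity Q = 49. Each buyer pays their reservation price, so CS = 0 and the firm captures all surplus.

Q = 49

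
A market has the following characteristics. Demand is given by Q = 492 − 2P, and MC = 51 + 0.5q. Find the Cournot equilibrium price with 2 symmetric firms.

P = 148.5

Inverting demand: P = 246 − 0.5Q.
Cournot with 2 identical firms: the symmetric best-response condition is 246 − 1.5q = 51 + 0.5q. Each firm produces q = 97.5, total output Q = 195, price P = 148.5.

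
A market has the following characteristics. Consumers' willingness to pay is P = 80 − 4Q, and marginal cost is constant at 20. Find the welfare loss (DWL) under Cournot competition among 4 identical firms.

Perfect competition: P = MC = 20, so 80 − 4Q = 20 and Q = 15.
With 4 symmetric Cournot firms, each firm's FOC gives 80 − 20q = 20, so q = 3, Q = 4·3 = 12, and P = 32.
DWL is the triangle between Q = 12 and Q = 15: ½·(15 − 12)·(32 − 20) = 18.

DWL = 18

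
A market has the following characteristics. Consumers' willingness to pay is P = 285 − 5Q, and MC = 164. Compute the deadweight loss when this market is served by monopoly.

Under competition P = MC = 164, so Q = (285 − 164)/5 = 24.2.
A monopolist chooses Q where MR = MC. MR = 285 − 10Q; setting this equal to 164 gives Q = 12.1 and P = 224.5.
DWL is the triangle between Q = 12.1 and Q = 24.2: ½·(24.2 − 12.1)·(224.5 − 164) = 366.025.

DWL = 366.025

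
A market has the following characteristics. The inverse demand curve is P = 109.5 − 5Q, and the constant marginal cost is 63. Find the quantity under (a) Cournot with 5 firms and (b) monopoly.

With 5 symmetric Cournot firms, each firm's FOC gives 109.5 − 30q = 63, so q = 1.55, Q = 5·1.55 = 7.75, and P = 70.75.
The monopolist equates marginal revenue to marginal cost: 109.5 − 10Q = 63, so Q = 4.65. From demand, P = 86.25.

Cournot: Q = 7.75; Monopoly: Q = 4.65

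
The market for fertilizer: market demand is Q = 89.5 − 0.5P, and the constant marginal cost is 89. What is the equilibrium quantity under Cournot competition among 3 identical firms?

Q = 33.75

Inverting demand: P = 179 − 2Q.
With 3 symmetric Cournot firms, each firm's FOC gives 179 − 8q = 89, so q = 11.25, Q = 3·11.25 = 33.75, and P = 111.5.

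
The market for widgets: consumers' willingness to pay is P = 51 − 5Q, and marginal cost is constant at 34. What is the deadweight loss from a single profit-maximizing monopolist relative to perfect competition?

Under competition P = MC = 34, so Q = (51 − 34)/5 = 3.4.
Monopoly sets MR = MC: 51 − 10Q = 34 ⇒ Q = 1.7, P = 51 − 5·1.7 = 42.5.
DWL is the triangle between Q = 1.7 and Q = 3.4: ½·(3.4 − 1.7)·(42.5 − 34) = 7.225.

DWL = 7.225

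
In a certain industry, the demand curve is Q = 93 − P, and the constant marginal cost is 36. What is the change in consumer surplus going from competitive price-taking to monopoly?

CS falls by 1218.375

Inverting demand: P = 93 − Q.
Perfect competition: P = MC = 36, so 93 − Q = 36 and Q = 57.
CS = ½·(93 − 36)·57 = 1624.5.
A monopolist chooses Q where MR = MC. MR = 93 − 2Q; setting this equal to 36 gives Q = 28.5 and P = 64.5.
CS = ½·(93 − 64.5)·28.5 = 406.125.
Change in consumer surplus: 406.125 − 1624.5 = −1218.375.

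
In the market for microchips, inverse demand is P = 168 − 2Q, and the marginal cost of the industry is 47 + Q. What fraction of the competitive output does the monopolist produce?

Q_m/Q_c = 0.6

Monopoly sets MR = MC: 168 − 4Q = 47 + Q ⇒ Q = 24.2, P = 168 − 2·24.2 = 119.6.
Under competition P = MC: 168 − 2Q = 47 + Q ⇒ Q = 121/3, P = 262/3.
Ratio Q_m/Q_c = 24.2/(121/3) = 0.6.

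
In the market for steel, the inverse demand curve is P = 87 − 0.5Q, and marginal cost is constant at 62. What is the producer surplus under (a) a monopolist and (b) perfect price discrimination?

A monopolist chooses Q where MR = MC. MR = 87 − Q; setting this equal to 62 gives Q = 25 and P = 74.5.
PS = (74.5 − 62)·25 = 312.5.
A perfectly discriminating monopolist sells every unit with P(Q) ≥ MC(Q), so output equals the competitive quantity Q = 50. Each buyer pays their reservation price, so CS = 0 and the firm captures all surplus.
PS = ½·(87 − 62)·50 = 625.

Monopoly: PS = 312.5; Perfect PD: PS = 625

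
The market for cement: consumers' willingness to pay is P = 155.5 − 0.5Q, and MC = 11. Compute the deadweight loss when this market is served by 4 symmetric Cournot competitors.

DWL = 835.21

Competitive firms price at marginal cost: P = 11, giving Q = 289.
Cournot with 4 identical firms: the symmetric best-response condition is 155.5 − 2.5q = 11. Each firm produces q = 57.8, total output Q = 231.2, price P = 39.9.
DWL is the triangle between Q = 231.2 and Q = 289: ½·(289 − 231.2)·(39.9 − 11) = 835.21.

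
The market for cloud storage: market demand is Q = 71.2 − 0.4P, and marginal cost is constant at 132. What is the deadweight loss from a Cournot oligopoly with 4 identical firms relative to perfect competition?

DWL = 16.928

Inverting demand: P = 178 − 2.5Q.
Under competition P = MC = 132, so Q = (178 − 132)/2.5 = 18.4.
With 4 symmetric Cournot firms, each firm's FOC gives 178 − 12.5q = 132, so q = 3.68, Q = 4·3.68 = 14.72, and P = 141.2.
DWL is the triangle between Q = 14.72 and Q = 18.4: ½·(18.4 − 14.72)·(141.2 − 132) = 16.928.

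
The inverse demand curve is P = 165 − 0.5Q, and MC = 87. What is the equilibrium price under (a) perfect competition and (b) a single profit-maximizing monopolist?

Competitive firms price at marginal cost: P = 87, giving Q = 156.
The monopolist equates marginal revenue to marginal cost: 165 − Q = 87, so Q = 78. From demand, P = 126.

Competition: P = 87; Monopoly: P = 126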